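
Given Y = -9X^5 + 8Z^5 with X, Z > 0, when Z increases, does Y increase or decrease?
Y increases

Taking the partial derivative:
∂Y/∂Z = 40Z^4

∂Y/∂Z = 40Z^4 > 0 (assuming positive values)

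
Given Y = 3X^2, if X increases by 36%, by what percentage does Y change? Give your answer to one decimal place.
85.0%

For Y = 3X^2:
If X → X(1 + 0.36)
Then Y → Y · (1 + 0.36)^2
     = Y · 1.8496

Percentage change = ((1 + 0.36)^2 − 1) × 100% ≈ 85.0%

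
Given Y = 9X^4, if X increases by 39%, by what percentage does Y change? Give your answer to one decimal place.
273.3%

For Y = 9X^4:
If X → X(1 + 0.39)
Then Y → Y · (1 + 0.39)^4
     ≈ Y · 3.7330

Percentage change = ((1 + 0.39)^4 − 1) × 100% ≈ 273.3%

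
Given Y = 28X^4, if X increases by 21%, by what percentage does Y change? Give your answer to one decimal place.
114.4%

For Y = 28X^4:
If X → X(1 + 0.21)
Then Y → Y · (1 + 0.21)^4
     ≈ Y · 2.1436

Percentage change = ((1 + 0.21)^4 − 1) × 100% ≈ 114.4%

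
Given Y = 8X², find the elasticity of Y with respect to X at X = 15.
Elasticity = 2

Elasticity = (dY/dX) · (X/Y)

dY/dX = 16·X
At X = 15: dY/dX = 240, Y = 1800

Elasticity = 240 · (15 / 1800) = 2

Interpretation: for a small percentage change in X, the percentage change in Y is approximately 2.00 times as large.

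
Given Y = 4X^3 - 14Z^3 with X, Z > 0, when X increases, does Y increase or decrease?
Y increases

Taking the partial derivative:
∂Y/∂X = 12X^2

∂Y/∂X = 12X^2 > 0 (assuming positive values)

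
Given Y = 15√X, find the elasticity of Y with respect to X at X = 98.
Elasticity = 1/2

Elasticity = (dY/dX) · (X/Y)

dY/dX = 15/(2·√X)
At X = 98: dY/dX = 15·√2/28, Y = 105·√2

Elasticity = (15·√2/28) · (98 / (105·√2)) = 1/2

Interpretation: for a small percentage change in X, the percentage change in Y is approximately 0.50 times as large.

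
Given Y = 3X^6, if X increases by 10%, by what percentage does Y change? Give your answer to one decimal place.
77.2%

For Y = 3X^6:
If X → X(1 + 0.1)
Then Y → Y · (1 + 0.1)^6
     ≈ Y · 1.7716

Percentage change = ((1 + 0.1)^6 − 1) × 100% ≈ 77.2%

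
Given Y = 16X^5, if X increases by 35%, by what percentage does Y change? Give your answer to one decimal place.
348.4%

For Y = 16X^5:
If X → X(1 + 0.35)
Then Y → Y · (1 + 0.35)^5
     ≈ Y · 4.4840

Percentage change = ((1 + 0.35)^5 − 1) × 100% ≈ 348.4%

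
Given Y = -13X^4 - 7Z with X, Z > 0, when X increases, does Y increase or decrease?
Y decreases

Taking the partial derivative:
∂Y/∂X = -52X^3

∂Y/∂X = -52X^3 < 0 (assuming positive values)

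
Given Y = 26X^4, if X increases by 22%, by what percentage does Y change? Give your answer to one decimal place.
121.5%

For Y = 26X^4:
If X → X(1 + 0.22)
Then Y → Y · (1 + 0.22)^4
     ≈ Y · 2.2153

Percentage change = ((1 + 0.22)^4 − 1) × 100% ≈ 121.5%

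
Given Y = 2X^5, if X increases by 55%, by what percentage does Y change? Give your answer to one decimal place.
794.7%

For Y = 2X^5:
If X → X(1 + 0.55)
Then Y → Y · (1 + 0.55)^5
     ≈ Y · 8.9466

Percentage change = ((1 + 0.55)^5 − 1) × 100% ≈ 794.7%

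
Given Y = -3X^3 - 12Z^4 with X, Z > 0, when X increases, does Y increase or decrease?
Y decreases

Taking the partial derivative:
∂Y/∂X = -9X^2

∂Y/∂X = -9X^2 < 0 (assuming positive values)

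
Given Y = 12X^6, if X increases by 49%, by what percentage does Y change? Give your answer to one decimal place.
994.3%

For Y = 12X^6:
If X → X(1 + 0.49)
Then Y → Y · (1 + 0.49)^6
     ≈ Y · 10.9425

Percentage change = ((1 + 0.49)^6 − 1) × 100% ≈ 994.3%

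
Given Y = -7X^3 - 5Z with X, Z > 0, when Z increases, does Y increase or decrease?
Y decreases

Taking the partial derivative:
∂Y/∂Z = -5

∂Y/∂Z = -5 < 0 (assuming positive values)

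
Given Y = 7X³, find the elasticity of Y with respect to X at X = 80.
Elasticity = 3

Elasticity = (dY/dX) · (X/Y)

dY/dX = 21·X²
At X = 80: dY/dX = 134400, Y = 3584000

Elasticity = 134400 · (80 / 3584000) = 3

Interpretation: for a small percentage change in X, the percentage change in Y is approximately 3.00 times as large.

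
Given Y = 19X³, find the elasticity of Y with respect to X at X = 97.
Elasticity = 3

Elasticity = (dY/dX) · (X/Y)

dY/dX = 57·X²
At X = 97: dY/dX = 536313, Y = 17340787

Elasticity = 536313 · (97 / 17340787) = 3

Interpretation: for a small percentage change in X, the percentage change in Y is approximately 3.00 times as large.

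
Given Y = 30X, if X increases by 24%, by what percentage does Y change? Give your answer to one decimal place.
24.0%

For Y = 30X:
If X → X(1 + 0.24)
Then Y → Y · (1 + 0.24)^1
     = Y · 1.2400

Percentage change = ((1 + 0.24)^1 − 1) × 100% = 24.0%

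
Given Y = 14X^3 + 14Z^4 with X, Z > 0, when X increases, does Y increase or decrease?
Y increases

Taking the partial derivative:
∂Y/∂X = 42X^2

∂Y/∂X = 42X^2 > 0 (assuming positive values)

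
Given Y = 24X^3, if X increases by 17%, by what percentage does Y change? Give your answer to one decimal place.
60.2%

For Y = 24X^3:
If X → X(1 + 0.17)
Then Y → Y · (1 + 0.17)^3
     ≈ Y · 1.6016

Percentage change = ((1 + 0.17)^3 − 1) × 100% ≈ 60.2%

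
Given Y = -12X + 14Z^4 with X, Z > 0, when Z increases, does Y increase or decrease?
Y increases

Taking the partial derivative:
∂Y/∂Z = 56Z^3

∂Y/∂Z = 56Z^3 > 0 (assuming positive values)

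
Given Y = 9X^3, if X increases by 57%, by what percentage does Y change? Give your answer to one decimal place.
287.0%

For Y = 9X^3:
If X → X(1 + 0.57)
Then Y → Y · (1 + 0.57)^3
     ≈ Y · 3.8699

Percentage change = ((1 + 0.57)^3 − 1) × 100% ≈ 287.0%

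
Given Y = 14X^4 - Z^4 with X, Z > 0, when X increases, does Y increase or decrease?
Y increases

Taking the partial derivative:
∂Y/∂X = 56X^3

∂Y/∂X = 56X^3 > 0 (assuming positive values)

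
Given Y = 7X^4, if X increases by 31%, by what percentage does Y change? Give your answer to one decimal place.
194.5%

For Y = 7X^4:
If X → X(1 + 0.31)
Then Y → Y · (1 + 0.31)^4
     ≈ Y · 2.9450

Percentage change = ((1 + 0.31)^4 − 1) × 100% ≈ 194.5%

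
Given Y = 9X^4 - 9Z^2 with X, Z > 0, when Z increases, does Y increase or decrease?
Y decreases

Taking the partial derivative:
∂Y/∂Z = -18Z

∂Y/∂Z = -18Z < 0 (assuming positive values)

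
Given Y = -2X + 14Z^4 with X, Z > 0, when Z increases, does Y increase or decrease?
Y increases

Taking the partial derivative:
∂Y/∂Z = 56Z^3

∂Y/∂Z = 56Z^3 > 0 (assuming positive values)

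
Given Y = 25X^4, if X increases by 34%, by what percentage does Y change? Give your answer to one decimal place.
222.4%

For Y = 25X^4:
If X → X(1 + 0.34)
Then Y → Y · (1 + 0.34)^4
     ≈ Y · 3.2242

Percentage change = ((1 + 0.34)^4 − 1) × 100% ≈ 222.4%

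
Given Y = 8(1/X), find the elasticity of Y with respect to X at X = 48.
Elasticity = -1

Elasticity = (dY/dX) · (X/Y)

dY/dX = -8/X²
At X = 48: dY/dX = -1/288, Y = 1/6

Elasticity = (-1/288) · (48 / (1/6)) = -1

Interpretation: for a small percentage change in X, the percentage change in Y is approximately -1.00 times as large.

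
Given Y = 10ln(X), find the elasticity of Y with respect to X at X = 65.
Elasticity = 1/ln(65) ≈ 0.2396

Elasticity = (dY/dX) · (X/Y)

dY/dX = 10/X
At X = 65: dY/dX = 2/13, Y = 10·ln(65)

Elasticity = (2/13) · (65 / (10·ln(65))) = 1/ln(65) ≈ 0.2396

Interpretation: for a small percentage change in X, the percentage change in Y is approximately 0.24 times as large.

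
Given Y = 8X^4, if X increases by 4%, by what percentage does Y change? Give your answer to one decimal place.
17.0%

For Y = 8X^4:
If X → X(1 + 0.04)
Then Y → Y · (1 + 0.04)^4
     ≈ Y · 1.1699

Percentage change = ((1 + 0.04)^4 − 1) × 100% ≈ 17.0%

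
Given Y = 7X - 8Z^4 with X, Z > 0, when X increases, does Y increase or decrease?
Y increases

Taking the partial derivative:
∂Y/∂X = 7

∂Y/∂X = 7 > 0 (assuming positive values)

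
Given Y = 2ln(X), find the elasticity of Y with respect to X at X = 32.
Elasticity = 1/ln(32) ≈ 0.2885

Elasticity = (dY/dX) · (X/Y)

dY/dX = 2/X
At X = 32: dY/dX = 1/16, Y = 2·ln(32)

Elasticity = (1/16) · (32 / (2·ln(32))) = 1/ln(32) ≈ 0.2885

Interpretation: for a small percentage change in X, the percentage change in Y is approximately 0.29 times as large.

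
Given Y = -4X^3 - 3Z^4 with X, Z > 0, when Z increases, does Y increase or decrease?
Y decreases

Taking the partial derivative:
∂Y/∂Z = -12Z^3

∂Y/∂Z = -12Z^3 < 0 (assuming positive values)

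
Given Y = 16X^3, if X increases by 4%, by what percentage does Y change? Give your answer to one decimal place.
12.5%

For Y = 16X^3:
If X → X(1 + 0.04)
Then Y → Y · (1 + 0.04)^3
     ≈ Y · 1.1249

Percentage change = ((1 + 0.04)^3 − 1) × 100% ≈ 12.5%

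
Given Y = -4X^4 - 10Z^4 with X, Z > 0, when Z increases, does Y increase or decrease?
Y decreases

Taking the partial derivative:
∂Y/∂Z = -40Z^3

∂Y/∂Z = -40Z^3 < 0 (assuming positive values)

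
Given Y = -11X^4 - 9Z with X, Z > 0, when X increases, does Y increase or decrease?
Y decreases

Taking the partial derivative:
∂Y/∂X = -44X^3

∂Y/∂X = -44X^3 < 0 (assuming positive values)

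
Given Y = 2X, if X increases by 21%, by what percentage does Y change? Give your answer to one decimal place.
21.0%

For Y = 2X:
If X → X(1 + 0.21)
Then Y → Y · (1 + 0.21)^1
     = Y · 1.2100

Percentage change = ((1 + 0.21)^1 − 1) × 100% = 21.0%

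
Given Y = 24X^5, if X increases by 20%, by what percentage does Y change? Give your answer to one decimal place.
148.8%

For Y = 24X^5:
If X → X(1 + 0.2)
Then Y → Y · (1 + 0.2)^5
     ≈ Y · 2.4883

Percentage change = ((1 + 0.2)^5 − 1) × 100% ≈ 148.8%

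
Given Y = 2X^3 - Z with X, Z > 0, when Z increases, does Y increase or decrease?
Y decreases

Taking the partial derivative:
∂Y/∂Z = -1

∂Y/∂Z = -1 < 0 (assuming positive values)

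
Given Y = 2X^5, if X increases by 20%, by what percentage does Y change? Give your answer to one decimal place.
148.8%

For Y = 2X^5:
If X → X(1 + 0.2)
Then Y → Y · (1 + 0.2)^5
     ≈ Y · 2.4883

Percentage change = ((1 + 0.2)^5 − 1) × 100% ≈ 148.8%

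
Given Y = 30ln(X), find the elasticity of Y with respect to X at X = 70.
Elasticity = 1/ln(70) ≈ 0.2354

Elasticity = (dY/dX) · (X/Y)

dY/dX = 30/X
At X = 70: dY/dX = 3/7, Y = 30·ln(70)

Elasticity = (3/7) · (70 / (30·ln(70))) = 1/ln(70) ≈ 0.2354

Interpretation: for a small percentage change in X, the percentage change in Y is approximately 0.24 times as large.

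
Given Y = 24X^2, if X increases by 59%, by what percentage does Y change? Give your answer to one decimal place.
152.8%

For Y = 24X^2:
If X → X(1 + 0.59)
Then Y → Y · (1 + 0.59)^2
     = Y · 2.5281

Percentage change = ((1 + 0.59)^2 − 1) × 100% ≈ 152.8%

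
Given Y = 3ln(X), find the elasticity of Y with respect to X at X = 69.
Elasticity = 1/ln(69) ≈ 0.2362

Elasticity = (dY/dX) · (X/Y)

dY/dX = 3/X
At X = 69: dY/dX = 1/23, Y = 3·ln(69)

Elasticity = (1/23) · (69 / (3·ln(69))) = 1/ln(69) ≈ 0.2362

Interpretation: for a small percentage change in X, the percentage change in Y is approximately 0.24 times as large.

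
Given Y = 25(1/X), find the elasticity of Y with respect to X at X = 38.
Elasticity = -1

Elasticity = (dY/dX) · (X/Y)

dY/dX = -25/X²
At X = 38: dY/dX = -25/1444, Y = 25/38

Elasticity = (-25/1444) · (38 / (25/38)) = -1

Interpretation: for a small percentage change in X, the percentage change in Y is approximately -1.00 times as large.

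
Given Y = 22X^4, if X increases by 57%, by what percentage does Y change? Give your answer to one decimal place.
507.6%

For Y = 22X^4:
If X → X(1 + 0.57)
Then Y → Y · (1 + 0.57)^4
     ≈ Y · 6.0757

Percentage change = ((1 + 0.57)^4 − 1) × 100% ≈ 507.6%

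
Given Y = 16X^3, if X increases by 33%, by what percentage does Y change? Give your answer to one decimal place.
135.3%

For Y = 16X^3:
If X → X(1 + 0.33)
Then Y → Y · (1 + 0.33)^3
     ≈ Y · 2.3526

Percentage change = ((1 + 0.33)^3 − 1) × 100% ≈ 135.3%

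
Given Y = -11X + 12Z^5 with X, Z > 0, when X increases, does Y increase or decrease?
Y decreases

Taking the partial derivative:
∂Y/∂X = -11

∂Y/∂X = -11 < 0 (assuming positive values)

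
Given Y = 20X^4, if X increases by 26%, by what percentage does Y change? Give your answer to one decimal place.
152.0%

For Y = 20X^4:
If X → X(1 + 0.26)
Then Y → Y · (1 + 0.26)^4
     ≈ Y · 2.5205

Percentage change = ((1 + 0.26)^4 − 1) × 100% ≈ 152.0%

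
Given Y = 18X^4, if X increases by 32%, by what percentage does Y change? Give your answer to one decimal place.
203.6%

For Y = 18X^4:
If X → X(1 + 0.32)
Then Y → Y · (1 + 0.32)^4
     ≈ Y · 3.0360

Percentage change = ((1 + 0.32)^4 − 1) × 100% ≈ 203.6%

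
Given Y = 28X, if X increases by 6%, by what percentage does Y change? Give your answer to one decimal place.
6.0%

For Y = 28X:
If X → X(1 + 0.06)
Then Y → Y · (1 + 0.06)^1
     = Y · 1.0600

Percentage change = ((1 + 0.06)^1 − 1) × 100% = 6.0%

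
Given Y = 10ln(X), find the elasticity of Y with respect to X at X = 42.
Elasticity = 1/ln(42) ≈ 0.2675

Elasticity = (dY/dX) · (X/Y)

dY/dX = 10/X
At X = 42: dY/dX = 5/21, Y = 10·ln(42)

Elasticity = (5/21) · (42 / (10·ln(42))) = 1/ln(42) ≈ 0.2675

Interpretation: for a small percentage change in X, the percentage change in Y is approximately 0.27 times as large.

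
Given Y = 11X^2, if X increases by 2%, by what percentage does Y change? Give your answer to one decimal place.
4.0%

For Y = 11X^2:
If X → X(1 + 0.02)
Then Y → Y · (1 + 0.02)^2
     = Y · 1.0404

Percentage change = ((1 + 0.02)^2 − 1) × 100% ≈ 4.0%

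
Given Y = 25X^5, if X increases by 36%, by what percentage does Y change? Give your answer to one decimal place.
365.3%

For Y = 25X^5:
If X → X(1 + 0.36)
Then Y → Y · (1 + 0.36)^5
     ≈ Y · 4.6526

Percentage change = ((1 + 0.36)^5 − 1) × 100% ≈ 365.3%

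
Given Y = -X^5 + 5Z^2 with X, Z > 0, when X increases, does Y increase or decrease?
Y decreases

Taking the partial derivative:
∂Y/∂X = -5X^4

∂Y/∂X = -5X^4 < 0 (assuming positive values)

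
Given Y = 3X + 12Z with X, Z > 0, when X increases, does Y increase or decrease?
Y increases

Taking the partial derivative:
∂Y/∂X = 3

∂Y/∂X = 3 > 0 (assuming positive values)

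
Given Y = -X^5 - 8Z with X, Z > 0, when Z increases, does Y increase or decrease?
Y decreases

Taking the partial derivative:
∂Y/∂Z = -8

∂Y/∂Z = -8 < 0 (assuming positive values)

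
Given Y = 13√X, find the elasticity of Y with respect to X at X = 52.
Elasticity = 1/2

Elasticity = (dY/dX) · (X/Y)

dY/dX = 13/(2·√X)
At X = 52: dY/dX = √13/4, Y = 26·√13

Elasticity = (√13/4) · (52 / (26·√13)) = 1/2

Interpretation: for a small percentage change in X, the percentage change in Y is approximately 0.50 times as large.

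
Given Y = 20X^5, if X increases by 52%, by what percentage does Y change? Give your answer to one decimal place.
711.4%

For Y = 20X^5:
If X → X(1 + 0.52)
Then Y → Y · (1 + 0.52)^5
     ≈ Y · 8.1137

Percentage change = ((1 + 0.52)^5 − 1) × 100% ≈ 711.4%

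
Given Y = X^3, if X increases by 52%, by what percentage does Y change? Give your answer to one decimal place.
251.2%

For Y = X^3:
If X → X(1 + 0.52)
Then Y → Y · (1 + 0.52)^3
     ≈ Y · 3.5118

Percentage change = ((1 + 0.52)^3 − 1) × 100% ≈ 251.2%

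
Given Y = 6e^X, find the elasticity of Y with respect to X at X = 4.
Elasticity = 4

Elasticity = (dY/dX) · (X/Y)

dY/dX = 6·e^X
At X = 4: dY/dX = 6·e^4, Y = 6·e^4

Elasticity = (6·e^4) · (4 / (6·e^4)) = 4

Interpretation: for a small percentage change in X, the percentage change in Y is approximately 4.00 times as large.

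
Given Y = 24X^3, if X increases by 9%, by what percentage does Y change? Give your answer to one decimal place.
29.5%

For Y = 24X^3:
If X → X(1 + 0.09)
Then Y → Y · (1 + 0.09)^3
     ≈ Y · 1.2950

Percentage change = ((1 + 0.09)^3 − 1) × 100% ≈ 29.5%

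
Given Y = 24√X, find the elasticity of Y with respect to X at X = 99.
Elasticity = 1/2

Elasticity = (dY/dX) · (X/Y)

dY/dX = 12/√X
At X = 99: dY/dX = 4·√11/11, Y = 72·√11

Elasticity = (4·√11/11) · (99 / (72·√11)) = 1/2

Interpretation: for a small percentage change in X, the percentage change in Y is approximately 0.50 times as large.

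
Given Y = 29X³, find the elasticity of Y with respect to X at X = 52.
Elasticity = 3

Elasticity = (dY/dX) · (X/Y)

dY/dX = 87·X²
At X = 52: dY/dX = 235248, Y = 4077632

Elasticity = 235248 · (52 / 4077632) = 3

Interpretation: for a small percentage change in X, the percentage change in Y is approximately 3.00 times as large.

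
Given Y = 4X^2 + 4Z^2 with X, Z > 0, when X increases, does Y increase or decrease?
Y increases

Taking the partial derivative:
∂Y/∂X = 8X

∂Y/∂X = 8X > 0 (assuming positive values)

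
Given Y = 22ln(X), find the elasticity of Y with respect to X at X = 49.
Elasticity = 1/ln(49) ≈ 0.2569

Elasticity = (dY/dX) · (X/Y)

dY/dX = 22/X
At X = 49: dY/dX = 22/49, Y = 22·ln(49)

Elasticity = (22/49) · (49 / (22·ln(49))) = 1/ln(49) ≈ 0.2569

Interpretation: for a small percentage change in X, the percentage change in Y is approximately 0.26 times as large.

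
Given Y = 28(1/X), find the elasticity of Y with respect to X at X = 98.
Elasticity = -1

Elasticity = (dY/dX) · (X/Y)

dY/dX = -28/X²
At X = 98: dY/dX = -1/343, Y = 2/7

Elasticity = (-1/343) · (98 / (2/7)) = -1

Interpretation: for a small percentage change in X, the percentage change in Y is approximately -1.00 times as large.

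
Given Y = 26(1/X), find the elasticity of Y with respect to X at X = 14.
Elasticity = -1

Elasticity = (dY/dX) · (X/Y)

dY/dX = -26/X²
At X = 14: dY/dX = -13/98, Y = 13/7

Elasticity = (-13/98) · (14 / (13/7)) = -1

Interpretation: for a small percentage change in X, the percentage change in Y is approximately -1.00 times as large.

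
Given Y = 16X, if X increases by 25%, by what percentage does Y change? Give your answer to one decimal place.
25.0%

For Y = 16X:
If X → X(1 + 0.25)
Then Y → Y · (1 + 0.25)^1
     = Y · 1.2500

Percentage change = ((1 + 0.25)^1 − 1) × 100% = 25.0%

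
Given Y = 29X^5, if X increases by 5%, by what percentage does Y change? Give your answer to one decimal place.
27.6%

For Y = 29X^5:
If X → X(1 + 0.05)
Then Y → Y · (1 + 0.05)^5
     ≈ Y · 1.2763

Percentage change = ((1 + 0.05)^5 − 1) × 100% ≈ 27.6%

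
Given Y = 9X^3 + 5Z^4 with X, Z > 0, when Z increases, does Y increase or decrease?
Y increases

Taking the partial derivative:
∂Y/∂Z = 20Z^3

∂Y/∂Z = 20Z^3 > 0 (assuming positive values)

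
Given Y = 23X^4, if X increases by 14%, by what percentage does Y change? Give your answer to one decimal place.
68.9%

For Y = 23X^4:
If X → X(1 + 0.14)
Then Y → Y · (1 + 0.14)^4
     ≈ Y · 1.6890

Percentage change = ((1 + 0.14)^4 − 1) × 100% ≈ 68.9%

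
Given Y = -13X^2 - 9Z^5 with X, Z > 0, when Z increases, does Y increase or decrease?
Y decreases

Taking the partial derivative:
∂Y/∂Z = -45Z^4

∂Y/∂Z = -45Z^4 < 0 (assuming positive values)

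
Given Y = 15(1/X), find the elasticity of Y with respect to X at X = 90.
Elasticity = -1

Elasticity = (dY/dX) · (X/Y)

dY/dX = -15/X²
At X = 90: dY/dX = -1/540, Y = 1/6

Elasticity = (-1/540) · (90 / (1/6)) = -1

Interpretation: for a small percentage change in X, the percentage change in Y is approximately -1.00 times as large.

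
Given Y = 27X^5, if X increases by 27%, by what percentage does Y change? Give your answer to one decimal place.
230.4%

For Y = 27X^5:
If X → X(1 + 0.27)
Then Y → Y · (1 + 0.27)^5
     ≈ Y · 3.3038

Percentage change = ((1 + 0.27)^5 − 1) × 100% ≈ 230.4%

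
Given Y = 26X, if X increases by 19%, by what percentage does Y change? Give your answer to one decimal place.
19.0%

For Y = 26X:
If X → X(1 + 0.19)
Then Y → Y · (1 + 0.19)^1
     = Y · 1.1900

Percentage change = ((1 + 0.19)^1 − 1) × 100% = 19.0%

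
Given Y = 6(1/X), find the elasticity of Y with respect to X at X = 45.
Elasticity = -1

Elasticity = (dY/dX) · (X/Y)

dY/dX = -6/X²
At X = 45: dY/dX = -2/675, Y = 2/15

Elasticity = (-2/675) · (45 / (2/15)) = -1

Interpretation: for a small percentage change in X, the percentage change in Y is approximately -1.00 times as large.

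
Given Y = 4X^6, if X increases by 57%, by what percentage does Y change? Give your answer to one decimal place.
1397.6%

For Y = 4X^6:
If X → X(1 + 0.57)
Then Y → Y · (1 + 0.57)^6
     ≈ Y · 14.9761

Percentage change = ((1 + 0.57)^6 − 1) × 100% ≈ 1397.6%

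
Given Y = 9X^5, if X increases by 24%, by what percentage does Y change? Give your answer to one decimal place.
193.2%

For Y = 9X^5:
If X → X(1 + 0.24)
Then Y → Y · (1 + 0.24)^5
     ≈ Y · 2.9316

Percentage change = ((1 + 0.24)^5 − 1) × 100% ≈ 193.2%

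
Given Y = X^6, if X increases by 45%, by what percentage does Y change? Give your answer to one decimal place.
829.4%

For Y = X^6:
If X → X(1 + 0.45)
Then Y → Y · (1 + 0.45)^6
     ≈ Y · 9.2941

Percentage change = ((1 + 0.45)^6 − 1) × 100% ≈ 829.4%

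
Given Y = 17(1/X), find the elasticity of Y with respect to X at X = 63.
Elasticity = -1

Elasticity = (dY/dX) · (X/Y)

dY/dX = -17/X²
At X = 63: dY/dX = -17/3969, Y = 17/63

Elasticity = (-17/3969) · (63 / (17/63)) = -1

Interpretation: for a small percentage change in X, the percentage change in Y is approximately -1.00 times as large.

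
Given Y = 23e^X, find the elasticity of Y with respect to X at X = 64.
Elasticity = 64

Elasticity = (dY/dX) · (X/Y)

dY/dX = 23·e^X
At X = 64: dY/dX = 23·e^64, Y = 23·e^64

Elasticity = (23·e^64) · (64 / (23·e^64)) = 64

Interpretation: for a small percentage change in X, the percentage change in Y is approximately 64.00 times as large.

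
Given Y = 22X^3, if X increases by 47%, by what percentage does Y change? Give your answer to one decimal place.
217.7%

For Y = 22X^3:
If X → X(1 + 0.47)
Then Y → Y · (1 + 0.47)^3
     ≈ Y · 3.1765

Percentage change = ((1 + 0.47)^3 − 1) × 100% ≈ 217.7%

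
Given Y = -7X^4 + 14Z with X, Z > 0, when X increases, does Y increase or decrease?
Y decreases

Taking the partial derivative:
∂Y/∂X = -28X^3

∂Y/∂X = -28X^3 < 0 (assuming positive values)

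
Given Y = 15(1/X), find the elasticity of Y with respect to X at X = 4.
Elasticity = -1

Elasticity = (dY/dX) · (X/Y)

dY/dX = -15/X²
At X = 4: dY/dX = -15/16, Y = 15/4

Elasticity = (-15/16) · (4 / (15/4)) = -1

Interpretation: for a small percentage change in X, the percentage change in Y is approximately -1.00 times as large.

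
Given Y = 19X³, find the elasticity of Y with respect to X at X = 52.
Elasticity = 3

Elasticity = (dY/dX) · (X/Y)

dY/dX = 57·X²
At X = 52: dY/dX = 154128, Y = 2671552

Elasticity = 154128 · (52 / 2671552) = 3

Interpretation: for a small percentage change in X, the percentage change in Y is approximately 3.00 times as large.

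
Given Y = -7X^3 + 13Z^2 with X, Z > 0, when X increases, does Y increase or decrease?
Y decreases

Taking the partial derivative:
∂Y/∂X = -21X^2

∂Y/∂X = -21X^2 < 0 (assuming positive values)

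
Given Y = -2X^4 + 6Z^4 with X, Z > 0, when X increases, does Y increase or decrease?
Y decreases

Taking the partial derivative:
∂Y/∂X = -8X^3

∂Y/∂X = -8X^3 < 0 (assuming positive values)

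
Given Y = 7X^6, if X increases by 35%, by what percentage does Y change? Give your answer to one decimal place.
505.3%

For Y = 7X^6:
If X → X(1 + 0.35)
Then Y → Y · (1 + 0.35)^6
     ≈ Y · 6.0534

Percentage change = ((1 + 0.35)^6 − 1) × 100% ≈ 505.3%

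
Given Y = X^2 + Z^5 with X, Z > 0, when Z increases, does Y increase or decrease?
Y increases

Taking the partial derivative:
∂Y/∂Z = 5Z^4

∂Y/∂Z = 5Z^4 > 0 (assuming positive values)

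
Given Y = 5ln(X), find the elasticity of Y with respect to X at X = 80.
Elasticity = 1/ln(80) ≈ 0.2282

Elasticity = (dY/dX) · (X/Y)

dY/dX = 5/X
At X = 80: dY/dX = 1/16, Y = 5·ln(80)

Elasticity = (1/16) · (80 / (5·ln(80))) = 1/ln(80) ≈ 0.2282

Interpretation: for a small percentage change in X, the percentage change in Y is approximately 0.23 times as large.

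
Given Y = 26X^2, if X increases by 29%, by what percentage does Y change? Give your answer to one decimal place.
66.4%

For Y = 26X^2:
If X → X(1 + 0.29)
Then Y → Y · (1 + 0.29)^2
     = Y · 1.6641

Percentage change = ((1 + 0.29)^2 − 1) × 100% ≈ 66.4%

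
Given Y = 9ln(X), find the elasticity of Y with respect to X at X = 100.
Elasticity = 1/ln(100) ≈ 0.2171

Elasticity = (dY/dX) · (X/Y)

dY/dX = 9/X
At X = 100: dY/dX = 9/100, Y = 9·ln(100)

Elasticity = (9/100) · (100 / (9·ln(100))) = 1/ln(100) ≈ 0.2171

Interpretation: for a small percentage change in X, the percentage change in Y is approximately 0.22 times as large.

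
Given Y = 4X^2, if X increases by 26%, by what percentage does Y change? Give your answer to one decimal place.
58.8%

For Y = 4X^2:
If X → X(1 + 0.26)
Then Y → Y · (1 + 0.26)^2
     = Y · 1.5876

Percentage change = ((1 + 0.26)^2 − 1) × 100% ≈ 58.8%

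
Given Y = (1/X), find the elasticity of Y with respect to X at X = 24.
Elasticity = -1

Elasticity = (dY/dX) · (X/Y)

dY/dX = -1/X²
At X = 24: dY/dX = -1/576, Y = 1/24

Elasticity = (-1/576) · (24 / (1/24)) = -1

Interpretation: for a small percentage change in X, the percentage change in Y is approximately -1.00 times as large.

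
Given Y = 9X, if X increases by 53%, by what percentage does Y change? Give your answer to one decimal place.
53.0%

For Y = 9X:
If X → X(1 + 0.53)
Then Y → Y · (1 + 0.53)^1
     = Y · 1.5300

Percentage change = ((1 + 0.53)^1 − 1) × 100% = 53.0%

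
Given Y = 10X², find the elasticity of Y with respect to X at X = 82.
Elasticity = 2

Elasticity = (dY/dX) · (X/Y)

dY/dX = 20·X
At X = 82: dY/dX = 1640, Y = 67240

Elasticity = 1640 · (82 / 67240) = 2

Interpretation: for a small percentage change in X, the percentage change in Y is approximately 2.00 times as large.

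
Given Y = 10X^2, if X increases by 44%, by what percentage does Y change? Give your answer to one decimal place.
107.4%

For Y = 10X^2:
If X → X(1 + 0.44)
Then Y → Y · (1 + 0.44)^2
     = Y · 2.0736

Percentage change = ((1 + 0.44)^2 − 1) × 100% ≈ 107.4%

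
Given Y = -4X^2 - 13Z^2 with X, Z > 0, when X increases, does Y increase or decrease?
Y decreases

Taking the partial derivative:
∂Y/∂X = -8X

∂Y/∂X = -8X < 0 (assuming positive values)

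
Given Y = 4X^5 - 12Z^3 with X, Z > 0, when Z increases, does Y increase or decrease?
Y decreases

Taking the partial derivative:
∂Y/∂Z = -36Z^2

∂Y/∂Z = -36Z^2 < 0 (assuming positive values)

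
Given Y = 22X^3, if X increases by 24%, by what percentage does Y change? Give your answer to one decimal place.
90.7%

For Y = 22X^3:
If X → X(1 + 0.24)
Then Y → Y · (1 + 0.24)^3
     ≈ Y · 1.9066

Percentage change = ((1 + 0.24)^3 − 1) × 100% ≈ 90.7%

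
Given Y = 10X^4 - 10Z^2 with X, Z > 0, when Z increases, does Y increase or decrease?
Y decreases

Taking the partial derivative:
∂Y/∂Z = -20Z

∂Y/∂Z = -20Z < 0 (assuming positive values)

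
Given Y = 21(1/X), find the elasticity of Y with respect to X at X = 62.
Elasticity = -1

Elasticity = (dY/dX) · (X/Y)

dY/dX = -21/X²
At X = 62: dY/dX = -21/3844, Y = 21/62

Elasticity = (-21/3844) · (62 / (21/62)) = -1

Interpretation: for a small percentage change in X, the percentage change in Y is approximately -1.00 times as large.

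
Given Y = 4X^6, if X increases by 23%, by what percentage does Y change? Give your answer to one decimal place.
246.3%

For Y = 4X^6:
If X → X(1 + 0.23)
Then Y → Y · (1 + 0.23)^6
     ≈ Y · 3.4628

Percentage change = ((1 + 0.23)^6 − 1) × 100% ≈ 246.3%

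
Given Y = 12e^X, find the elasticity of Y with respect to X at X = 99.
Elasticity = 99

Elasticity = (dY/dX) · (X/Y)

dY/dX = 12·e^X
At X = 99: dY/dX = 12·e^99, Y = 12·e^99

Elasticity = (12·e^99) · (99 / (12·e^99)) = 99

Interpretation: for a small percentage change in X, the percentage change in Y is approximately 99.00 times as large.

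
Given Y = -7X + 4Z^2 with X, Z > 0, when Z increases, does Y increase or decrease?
Y increases

Taking the partial derivative:
∂Y/∂Z = 8Z

∂Y/∂Z = 8Z > 0 (assuming positive values)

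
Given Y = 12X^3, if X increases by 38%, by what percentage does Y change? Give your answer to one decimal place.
162.8%

For Y = 12X^3:
If X → X(1 + 0.38)
Then Y → Y · (1 + 0.38)^3
     ≈ Y · 2.6281

Percentage change = ((1 + 0.38)^3 − 1) × 100% ≈ 162.8%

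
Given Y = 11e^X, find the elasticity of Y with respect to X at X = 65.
Elasticity = 65

Elasticity = (dY/dX) · (X/Y)

dY/dX = 11·e^X
At X = 65: dY/dX = 11·e^65, Y = 11·e^65

Elasticity = (11·e^65) · (65 / (11·e^65)) = 65

Interpretation: for a small percentage change in X, the percentage change in Y is approximately 65.00 times as large.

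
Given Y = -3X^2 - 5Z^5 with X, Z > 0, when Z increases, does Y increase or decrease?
Y decreases

Taking the partial derivative:
∂Y/∂Z = -25Z^4

∂Y/∂Z = -25Z^4 < 0 (assuming positive values)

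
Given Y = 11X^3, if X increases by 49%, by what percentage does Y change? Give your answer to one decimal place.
230.8%

For Y = 11X^3:
If X → X(1 + 0.49)
Then Y → Y · (1 + 0.49)^3
     ≈ Y · 3.3079

Percentage change = ((1 + 0.49)^3 − 1) × 100% ≈ 230.8%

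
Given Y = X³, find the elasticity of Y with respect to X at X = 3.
Elasticity = 3

Elasticity = (dY/dX) · (X/Y)

dY/dX = 3·X²
At X = 3: dY/dX = 27, Y = 27

Elasticity = 27 · (3 / 27) = 3

Interpretation: for a small percentage change in X, the percentage change in Y is approximately 3.00 times as large.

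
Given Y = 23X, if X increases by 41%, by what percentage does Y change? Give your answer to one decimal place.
41.0%

For Y = 23X:
If X → X(1 + 0.41)
Then Y → Y · (1 + 0.41)^1
     = Y · 1.4100

Percentage change = ((1 + 0.41)^1 − 1) × 100% = 41.0%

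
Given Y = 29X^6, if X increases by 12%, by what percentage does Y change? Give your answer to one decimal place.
97.4%

For Y = 29X^6:
If X → X(1 + 0.12)
Then Y → Y · (1 + 0.12)^6
     ≈ Y · 1.9738

Percentage change = ((1 + 0.12)^6 − 1) × 100% ≈ 97.4%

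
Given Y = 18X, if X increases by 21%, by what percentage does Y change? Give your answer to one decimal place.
21.0%

For Y = 18X:
If X → X(1 + 0.21)
Then Y → Y · (1 + 0.21)^1
     = Y · 1.2100

Percentage change = ((1 + 0.21)^1 − 1) × 100% = 21.0%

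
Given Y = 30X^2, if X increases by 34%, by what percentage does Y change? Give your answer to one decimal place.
79.6%

For Y = 30X^2:
If X → X(1 + 0.34)
Then Y → Y · (1 + 0.34)^2
     = Y · 1.7956

Percentage change = ((1 + 0.34)^2 − 1) × 100% ≈ 79.6%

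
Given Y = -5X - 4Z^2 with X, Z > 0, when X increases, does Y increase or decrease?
Y decreases

Taking the partial derivative:
∂Y/∂X = -5

∂Y/∂X = -5 < 0 (assuming positive values)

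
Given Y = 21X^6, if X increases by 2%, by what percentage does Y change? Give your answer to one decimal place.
12.6%

For Y = 21X^6:
If X → X(1 + 0.02)
Then Y → Y · (1 + 0.02)^6
     ≈ Y · 1.1262

Percentage change = ((1 + 0.02)^6 − 1) × 100% ≈ 12.6%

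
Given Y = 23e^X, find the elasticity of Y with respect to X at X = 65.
Elasticity = 65

Elasticity = (dY/dX) · (X/Y)

dY/dX = 23·e^X
At X = 65: dY/dX = 23·e^65, Y = 23·e^65

Elasticity = (23·e^65) · (65 / (23·e^65)) = 65

Interpretation: for a small percentage change in X, the percentage change in Y is approximately 65.00 times as large.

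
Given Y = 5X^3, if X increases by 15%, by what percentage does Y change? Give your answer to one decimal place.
52.1%

For Y = 5X^3:
If X → X(1 + 0.15)
Then Y → Y · (1 + 0.15)^3
     ≈ Y · 1.5209

Percentage change = ((1 + 0.15)^3 − 1) × 100% ≈ 52.1%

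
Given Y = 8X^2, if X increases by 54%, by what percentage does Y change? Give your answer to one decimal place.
137.2%

For Y = 8X^2:
If X → X(1 + 0.54)
Then Y → Y · (1 + 0.54)^2
     = Y · 2.3716

Percentage change = ((1 + 0.54)^2 − 1) × 100% ≈ 137.2%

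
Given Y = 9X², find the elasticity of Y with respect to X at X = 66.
Elasticity = 2

Elasticity = (dY/dX) · (X/Y)

dY/dX = 18·X
At X = 66: dY/dX = 1188, Y = 39204

Elasticity = 1188 · (66 / 39204) = 2

Interpretation: for a small percentage change in X, the percentage change in Y is approximately 2.00 times as large.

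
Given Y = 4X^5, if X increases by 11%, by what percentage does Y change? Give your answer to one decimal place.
68.5%

For Y = 4X^5:
If X → X(1 + 0.11)
Then Y → Y · (1 + 0.11)^5
     ≈ Y · 1.6851

Percentage change = ((1 + 0.11)^5 − 1) × 100% ≈ 68.5%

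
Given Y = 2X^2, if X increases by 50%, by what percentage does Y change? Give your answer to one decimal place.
125.0%

For Y = 2X^2:
If X → X(1 + 0.5)
Then Y → Y · (1 + 0.5)^2
     = Y · 2.2500

Percentage change = ((1 + 0.5)^2 − 1) × 100% = 125.0%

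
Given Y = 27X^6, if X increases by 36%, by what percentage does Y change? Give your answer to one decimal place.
532.8%

For Y = 27X^6:
If X → X(1 + 0.36)
Then Y → Y · (1 + 0.36)^6
     ≈ Y · 6.3275

Percentage change = ((1 + 0.36)^6 − 1) × 100% ≈ 532.8%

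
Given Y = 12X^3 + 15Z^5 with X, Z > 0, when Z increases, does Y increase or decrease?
Y increases

Taking the partial derivative:
∂Y/∂Z = 75Z^4

∂Y/∂Z = 75Z^4 > 0 (assuming positive values)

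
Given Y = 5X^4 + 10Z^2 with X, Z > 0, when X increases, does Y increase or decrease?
Y increases

Taking the partial derivative:
∂Y/∂X = 20X^3

∂Y/∂X = 20X^3 > 0 (assuming positive values)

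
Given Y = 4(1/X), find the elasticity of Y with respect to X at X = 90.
Elasticity = -1

Elasticity = (dY/dX) · (X/Y)

dY/dX = -4/X²
At X = 90: dY/dX = -1/2025, Y = 2/45

Elasticity = (-1/2025) · (90 / (2/45)) = -1

Interpretation: for a small percentage change in X, the percentage change in Y is approximately -1.00 times as large.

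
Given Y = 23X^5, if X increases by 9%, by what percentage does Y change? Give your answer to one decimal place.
53.9%

For Y = 23X^5:
If X → X(1 + 0.09)
Then Y → Y · (1 + 0.09)^5
     ≈ Y · 1.5386

Percentage change = ((1 + 0.09)^5 − 1) × 100% ≈ 53.9%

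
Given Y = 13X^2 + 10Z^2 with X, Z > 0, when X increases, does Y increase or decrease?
Y increases

Taking the partial derivative:
∂Y/∂X = 26X

∂Y/∂X = 26X > 0 (assuming positive values)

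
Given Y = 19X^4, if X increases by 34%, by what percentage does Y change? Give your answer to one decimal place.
222.4%

For Y = 19X^4:
If X → X(1 + 0.34)
Then Y → Y · (1 + 0.34)^4
     ≈ Y · 3.2242

Percentage change = ((1 + 0.34)^4 − 1) × 100% ≈ 222.4%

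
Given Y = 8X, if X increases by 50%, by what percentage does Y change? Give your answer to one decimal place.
50.0%

For Y = 8X:
If X → X(1 + 0.5)
Then Y → Y · (1 + 0.5)^1
     = Y · 1.5000

Percentage change = ((1 + 0.5)^1 − 1) × 100% = 50.0%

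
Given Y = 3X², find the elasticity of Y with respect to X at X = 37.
Elasticity = 2

Elasticity = (dY/dX) · (X/Y)

dY/dX = 6·X
At X = 37: dY/dX = 222, Y = 4107

Elasticity = 222 · (37 / 4107) = 2

Interpretation: for a small percentage change in X, the percentage change in Y is approximately 2.00 times as large.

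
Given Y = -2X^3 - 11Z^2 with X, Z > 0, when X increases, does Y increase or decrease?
Y decreases

Taking the partial derivative:
∂Y/∂X = -6X^2

∂Y/∂X = -6X^2 < 0 (assuming positive values)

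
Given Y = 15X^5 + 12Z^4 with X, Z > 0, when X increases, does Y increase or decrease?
Y increases

Taking the partial derivative:
∂Y/∂X = 75X^4

∂Y/∂X = 75X^4 > 0 (assuming positive values)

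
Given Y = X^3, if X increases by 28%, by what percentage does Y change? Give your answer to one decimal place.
109.7%

For Y = X^3:
If X → X(1 + 0.28)
Then Y → Y · (1 + 0.28)^3
     ≈ Y · 2.0972

Percentage change = ((1 + 0.28)^3 − 1) × 100% ≈ 109.7%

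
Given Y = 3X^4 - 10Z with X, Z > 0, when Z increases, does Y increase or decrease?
Y decreases

Taking the partial derivative:
∂Y/∂Z = -10

∂Y/∂Z = -10 < 0 (assuming positive values)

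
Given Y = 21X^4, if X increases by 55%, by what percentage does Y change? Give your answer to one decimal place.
477.2%

For Y = 21X^4:
If X → X(1 + 0.55)
Then Y → Y · (1 + 0.55)^4
     ≈ Y · 5.7720

Percentage change = ((1 + 0.55)^4 − 1) × 100% ≈ 477.2%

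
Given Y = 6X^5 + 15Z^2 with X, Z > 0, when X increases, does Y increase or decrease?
Y increases

Taking the partial derivative:
∂Y/∂X = 30X^4

∂Y/∂X = 30X^4 > 0 (assuming positive values)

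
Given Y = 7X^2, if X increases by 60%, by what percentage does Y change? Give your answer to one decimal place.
156.0%

For Y = 7X^2:
If X → X(1 + 0.6)
Then Y → Y · (1 + 0.6)^2
     = Y · 2.5600

Percentage change = ((1 + 0.6)^2 − 1) × 100% = 156.0%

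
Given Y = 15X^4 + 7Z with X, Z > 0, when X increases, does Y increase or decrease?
Y increases

Taking the partial derivative:
∂Y/∂X = 60X^3

∂Y/∂X = 60X^3 > 0 (assuming positive values)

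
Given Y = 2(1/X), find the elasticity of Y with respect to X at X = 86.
Elasticity = -1

Elasticity = (dY/dX) · (X/Y)

dY/dX = -2/X²
At X = 86: dY/dX = -1/3698, Y = 1/43

Elasticity = (-1/3698) · (86 / (1/43)) = -1

Interpretation: for a small percentage change in X, the percentage change in Y is approximately -1.00 times as large.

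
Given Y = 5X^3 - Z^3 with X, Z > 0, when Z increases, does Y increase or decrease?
Y decreases

Taking the partial derivative:
∂Y/∂Z = -3Z^2

∂Y/∂Z = -3Z^2 < 0 (assuming positive values)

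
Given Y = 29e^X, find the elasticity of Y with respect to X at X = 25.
Elasticity = 25

Elasticity = (dY/dX) · (X/Y)

dY/dX = 29·e^X
At X = 25: dY/dX = 29·e^25, Y = 29·e^25

Elasticity = (29·e^25) · (25 / (29·e^25)) = 25

Interpretation: for a small percentage change in X, the percentage change in Y is approximately 25.00 times as large.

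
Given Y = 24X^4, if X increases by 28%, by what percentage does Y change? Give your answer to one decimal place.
168.4%

For Y = 24X^4:
If X → X(1 + 0.28)
Then Y → Y · (1 + 0.28)^4
     ≈ Y · 2.6844

Percentage change = ((1 + 0.28)^4 − 1) × 100% ≈ 168.4%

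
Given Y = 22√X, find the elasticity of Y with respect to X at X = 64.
Elasticity = 1/2

Elasticity = (dY/dX) · (X/Y)

dY/dX = 11/√X
At X = 64: dY/dX = 11/8, Y = 176

Elasticity = (11/8) · (64 / 176) = 1/2

Interpretation: for a small percentage change in X, the percentage change in Y is approximately 0.50 times as large.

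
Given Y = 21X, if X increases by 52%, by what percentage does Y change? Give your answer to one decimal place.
52.0%

For Y = 21X:
If X → X(1 + 0.52)
Then Y → Y · (1 + 0.52)^1
     = Y · 1.5200

Percentage change = ((1 + 0.52)^1 − 1) × 100% = 52.0%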